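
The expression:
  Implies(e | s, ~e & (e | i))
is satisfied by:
  {i: True, e: False, s: False}
  {e: False, s: False, i: False}
  {i: True, s: True, e: False}


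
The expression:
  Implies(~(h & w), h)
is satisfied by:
  {h: True}


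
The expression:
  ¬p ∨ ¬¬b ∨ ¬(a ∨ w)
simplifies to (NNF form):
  b ∨ (¬a ∧ ¬w) ∨ ¬p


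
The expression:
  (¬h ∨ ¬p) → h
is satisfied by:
  {h: True}


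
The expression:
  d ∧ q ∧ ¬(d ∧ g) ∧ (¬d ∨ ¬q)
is never true.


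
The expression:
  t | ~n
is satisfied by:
  {t: True, n: False}
  {n: False, t: False}
  {n: True, t: True}


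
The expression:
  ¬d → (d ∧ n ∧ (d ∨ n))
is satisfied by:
  {d: True}


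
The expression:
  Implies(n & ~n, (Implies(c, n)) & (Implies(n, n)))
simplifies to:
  True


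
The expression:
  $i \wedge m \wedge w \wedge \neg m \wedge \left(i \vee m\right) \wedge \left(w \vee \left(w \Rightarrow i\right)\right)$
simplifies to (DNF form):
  $\text{False}$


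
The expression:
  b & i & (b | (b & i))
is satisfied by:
  {i: True, b: True}


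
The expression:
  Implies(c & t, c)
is always true.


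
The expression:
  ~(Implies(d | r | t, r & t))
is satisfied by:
  {d: True, r: False, t: False}
  {t: True, d: True, r: False}
  {t: True, d: False, r: False}
  {r: True, d: True, t: False}
  {r: True, d: False, t: False}


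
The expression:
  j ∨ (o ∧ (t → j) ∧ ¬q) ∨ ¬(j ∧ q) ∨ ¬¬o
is always true.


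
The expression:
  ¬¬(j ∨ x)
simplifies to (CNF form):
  j ∨ x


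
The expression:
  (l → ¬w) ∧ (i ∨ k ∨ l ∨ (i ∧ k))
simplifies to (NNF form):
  (i ∧ ¬l) ∨ (k ∧ ¬l) ∨ (l ∧ ¬w)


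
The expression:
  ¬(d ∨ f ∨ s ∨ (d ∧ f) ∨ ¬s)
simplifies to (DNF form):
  False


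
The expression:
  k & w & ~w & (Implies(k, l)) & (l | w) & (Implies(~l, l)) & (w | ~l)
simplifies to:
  False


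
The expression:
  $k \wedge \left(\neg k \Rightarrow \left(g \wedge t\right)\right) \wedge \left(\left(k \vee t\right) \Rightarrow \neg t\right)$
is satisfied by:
  {k: True, t: False}


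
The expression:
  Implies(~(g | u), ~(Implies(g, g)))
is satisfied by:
  {g: True, u: True}
  {g: True, u: False}
  {u: True, g: False}


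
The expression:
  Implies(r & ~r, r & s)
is always true.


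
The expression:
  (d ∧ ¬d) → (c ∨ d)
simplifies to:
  True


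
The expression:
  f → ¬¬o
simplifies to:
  o ∨ ¬f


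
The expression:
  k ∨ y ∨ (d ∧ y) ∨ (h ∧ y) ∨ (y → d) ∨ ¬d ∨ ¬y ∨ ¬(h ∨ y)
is always true.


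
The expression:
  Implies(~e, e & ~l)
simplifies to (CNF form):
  e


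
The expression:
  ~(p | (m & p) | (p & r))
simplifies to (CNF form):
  ~p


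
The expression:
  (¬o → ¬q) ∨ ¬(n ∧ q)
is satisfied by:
  {o: True, q: False, n: False}
  {q: False, n: False, o: False}
  {n: True, o: True, q: False}
  {n: True, q: False, o: False}
  {o: True, q: True, n: False}
  {q: True, o: False, n: False}
  {n: True, q: True, o: True}


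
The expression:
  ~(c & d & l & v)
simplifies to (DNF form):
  ~c | ~d | ~l | ~v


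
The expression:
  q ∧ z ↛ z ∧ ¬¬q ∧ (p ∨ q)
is never true.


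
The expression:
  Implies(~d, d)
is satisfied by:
  {d: True}


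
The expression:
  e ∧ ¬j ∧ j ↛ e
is never true.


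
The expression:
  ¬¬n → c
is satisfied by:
  {c: True, n: False}
  {n: False, c: False}
  {n: True, c: True}


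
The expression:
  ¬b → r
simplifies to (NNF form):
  b ∨ r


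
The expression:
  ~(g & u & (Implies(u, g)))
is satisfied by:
  {g: False, u: False}
  {u: True, g: False}
  {g: True, u: False}


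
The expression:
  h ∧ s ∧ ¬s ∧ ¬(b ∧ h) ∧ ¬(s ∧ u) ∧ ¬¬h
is never true.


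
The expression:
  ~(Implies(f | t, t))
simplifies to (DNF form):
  f & ~t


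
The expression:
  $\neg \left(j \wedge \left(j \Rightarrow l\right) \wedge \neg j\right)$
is always true.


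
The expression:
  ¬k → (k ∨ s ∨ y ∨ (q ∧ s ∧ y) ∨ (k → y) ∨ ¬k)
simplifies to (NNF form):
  True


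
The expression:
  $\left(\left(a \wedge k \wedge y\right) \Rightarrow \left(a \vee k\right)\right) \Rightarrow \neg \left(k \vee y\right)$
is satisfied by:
  {y: False, k: False}


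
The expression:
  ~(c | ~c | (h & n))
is never true.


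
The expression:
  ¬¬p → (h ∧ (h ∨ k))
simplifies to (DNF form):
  h ∨ ¬p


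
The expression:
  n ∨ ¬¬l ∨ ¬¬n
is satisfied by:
  {n: True, l: True}
  {n: True, l: False}
  {l: True, n: False}


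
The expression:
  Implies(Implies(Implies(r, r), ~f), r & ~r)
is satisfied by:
  {f: True}


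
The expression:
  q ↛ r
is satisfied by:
  {q: True, r: False}


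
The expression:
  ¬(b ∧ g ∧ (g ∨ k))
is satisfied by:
  {g: False, b: False}
  {b: True, g: False}
  {g: True, b: False}


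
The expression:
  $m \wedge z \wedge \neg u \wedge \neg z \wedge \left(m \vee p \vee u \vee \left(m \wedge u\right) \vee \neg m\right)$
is never true.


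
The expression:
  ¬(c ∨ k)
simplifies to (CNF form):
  ¬c ∧ ¬k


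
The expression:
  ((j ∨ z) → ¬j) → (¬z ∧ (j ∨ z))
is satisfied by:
  {j: True}


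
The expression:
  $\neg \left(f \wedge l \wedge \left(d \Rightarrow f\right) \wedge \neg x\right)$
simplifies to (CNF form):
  $x \vee \neg f \vee \neg l$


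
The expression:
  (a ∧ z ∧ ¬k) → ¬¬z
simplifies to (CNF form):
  True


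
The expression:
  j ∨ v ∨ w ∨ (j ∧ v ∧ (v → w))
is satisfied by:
  {v: True, w: True, j: True}
  {v: True, w: True, j: False}
  {v: True, j: True, w: False}
  {v: True, j: False, w: False}
  {w: True, j: True, v: False}
  {w: True, j: False, v: False}
  {j: True, w: False, v: False}


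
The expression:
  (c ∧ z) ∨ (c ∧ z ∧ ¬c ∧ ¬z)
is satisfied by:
  {c: True, z: True}


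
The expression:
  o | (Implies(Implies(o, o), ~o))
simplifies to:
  True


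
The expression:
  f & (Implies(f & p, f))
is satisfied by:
  {f: True}


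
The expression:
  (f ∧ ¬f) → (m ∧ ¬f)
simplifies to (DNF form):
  True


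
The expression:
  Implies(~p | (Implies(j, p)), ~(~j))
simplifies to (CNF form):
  j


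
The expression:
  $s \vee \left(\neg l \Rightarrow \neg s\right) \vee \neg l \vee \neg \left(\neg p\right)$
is always true.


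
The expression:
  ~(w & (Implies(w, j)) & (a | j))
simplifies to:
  ~j | ~w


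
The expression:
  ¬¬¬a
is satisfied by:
  {a: False}


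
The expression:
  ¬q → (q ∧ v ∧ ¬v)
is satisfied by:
  {q: True}


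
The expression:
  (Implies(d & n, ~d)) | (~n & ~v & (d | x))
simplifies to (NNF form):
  ~d | ~n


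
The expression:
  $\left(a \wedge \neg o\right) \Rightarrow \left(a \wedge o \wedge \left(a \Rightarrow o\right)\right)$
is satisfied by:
  {o: True, a: False}
  {a: False, o: False}
  {a: True, o: True}


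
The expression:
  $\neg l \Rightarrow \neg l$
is always true.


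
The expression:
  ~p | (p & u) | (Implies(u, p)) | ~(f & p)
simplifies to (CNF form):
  True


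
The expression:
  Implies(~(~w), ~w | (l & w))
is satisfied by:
  {l: True, w: False}
  {w: False, l: False}
  {w: True, l: True}


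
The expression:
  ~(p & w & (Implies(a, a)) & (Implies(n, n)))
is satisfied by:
  {p: False, w: False}
  {w: True, p: False}
  {p: True, w: False}


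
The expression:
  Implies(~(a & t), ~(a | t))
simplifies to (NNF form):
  (a & t) | (~a & ~t)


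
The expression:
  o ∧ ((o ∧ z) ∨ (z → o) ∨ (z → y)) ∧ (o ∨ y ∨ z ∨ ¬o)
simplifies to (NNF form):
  o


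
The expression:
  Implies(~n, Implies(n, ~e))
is always true.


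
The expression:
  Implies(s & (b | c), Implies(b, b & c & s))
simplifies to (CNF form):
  c | ~b | ~s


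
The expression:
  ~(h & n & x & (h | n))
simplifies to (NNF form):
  ~h | ~n | ~x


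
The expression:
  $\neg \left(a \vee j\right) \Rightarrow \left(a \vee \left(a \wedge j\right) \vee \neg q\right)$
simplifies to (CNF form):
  $a \vee j \vee \neg q$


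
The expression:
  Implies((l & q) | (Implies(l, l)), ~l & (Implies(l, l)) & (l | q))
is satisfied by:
  {q: True, l: False}


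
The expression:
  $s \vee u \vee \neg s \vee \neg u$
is always true.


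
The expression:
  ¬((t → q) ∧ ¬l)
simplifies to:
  l ∨ (t ∧ ¬q)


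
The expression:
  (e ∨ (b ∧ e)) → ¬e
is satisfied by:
  {e: False}


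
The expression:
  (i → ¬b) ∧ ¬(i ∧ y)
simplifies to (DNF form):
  (¬b ∧ ¬y) ∨ ¬i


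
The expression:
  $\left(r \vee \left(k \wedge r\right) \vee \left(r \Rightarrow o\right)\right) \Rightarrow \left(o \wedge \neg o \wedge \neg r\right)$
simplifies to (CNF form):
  $\text{False}$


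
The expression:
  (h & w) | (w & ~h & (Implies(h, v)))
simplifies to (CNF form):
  w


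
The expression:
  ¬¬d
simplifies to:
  d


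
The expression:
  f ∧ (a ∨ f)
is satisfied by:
  {f: True}


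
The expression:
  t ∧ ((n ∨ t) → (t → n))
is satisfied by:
  {t: True, n: True}


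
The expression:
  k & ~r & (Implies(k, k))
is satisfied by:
  {k: True, r: False}


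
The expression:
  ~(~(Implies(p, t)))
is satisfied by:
  {t: True, p: False}
  {p: False, t: False}
  {p: True, t: True}


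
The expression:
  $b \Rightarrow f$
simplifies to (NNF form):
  $f \vee \neg b$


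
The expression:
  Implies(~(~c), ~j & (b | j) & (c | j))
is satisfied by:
  {b: True, j: False, c: False}
  {j: False, c: False, b: False}
  {b: True, j: True, c: False}
  {j: True, b: False, c: False}
  {c: True, b: True, j: False}


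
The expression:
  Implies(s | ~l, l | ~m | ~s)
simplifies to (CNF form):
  l | ~m | ~s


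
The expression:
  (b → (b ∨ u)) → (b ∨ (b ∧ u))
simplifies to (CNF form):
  b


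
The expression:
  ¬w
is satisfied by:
  {w: False}


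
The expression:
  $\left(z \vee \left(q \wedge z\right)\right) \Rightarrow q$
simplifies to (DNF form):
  $q \vee \neg z$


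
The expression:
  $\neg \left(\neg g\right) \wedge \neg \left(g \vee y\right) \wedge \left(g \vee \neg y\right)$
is never true.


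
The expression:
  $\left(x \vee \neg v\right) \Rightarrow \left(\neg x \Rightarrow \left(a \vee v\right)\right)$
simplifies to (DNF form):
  $a \vee v \vee x$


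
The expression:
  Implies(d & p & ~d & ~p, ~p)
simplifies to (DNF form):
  True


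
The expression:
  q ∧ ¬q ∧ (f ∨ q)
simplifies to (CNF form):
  False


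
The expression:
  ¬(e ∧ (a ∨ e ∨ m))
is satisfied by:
  {e: False}


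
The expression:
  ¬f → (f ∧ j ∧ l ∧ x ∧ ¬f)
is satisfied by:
  {f: True}


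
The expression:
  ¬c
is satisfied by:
  {c: False}


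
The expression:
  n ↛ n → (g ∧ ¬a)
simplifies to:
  True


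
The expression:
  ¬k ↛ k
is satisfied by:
  {k: False}


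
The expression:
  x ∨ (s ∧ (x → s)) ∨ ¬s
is always true.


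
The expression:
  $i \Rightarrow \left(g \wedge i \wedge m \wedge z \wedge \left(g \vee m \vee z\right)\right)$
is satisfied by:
  {z: True, g: True, m: True, i: False}
  {z: True, g: True, m: False, i: False}
  {z: True, m: True, g: False, i: False}
  {z: True, m: False, g: False, i: False}
  {g: True, m: True, z: False, i: False}
  {g: True, m: False, z: False, i: False}
  {m: True, z: False, g: False, i: False}
  {m: False, z: False, g: False, i: False}
  {i: True, z: True, g: True, m: True}


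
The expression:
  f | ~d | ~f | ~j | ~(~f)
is always true.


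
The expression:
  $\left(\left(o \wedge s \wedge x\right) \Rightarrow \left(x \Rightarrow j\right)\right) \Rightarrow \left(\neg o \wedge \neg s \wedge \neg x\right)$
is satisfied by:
  {o: False, j: False, x: False, s: False}
  {j: True, s: False, o: False, x: False}
  {x: True, s: True, o: True, j: False}


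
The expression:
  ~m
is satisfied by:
  {m: False}


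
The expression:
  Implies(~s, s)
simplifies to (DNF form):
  s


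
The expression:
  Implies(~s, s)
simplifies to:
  s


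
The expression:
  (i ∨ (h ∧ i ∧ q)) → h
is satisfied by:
  {h: True, i: False}
  {i: False, h: False}
  {i: True, h: True}


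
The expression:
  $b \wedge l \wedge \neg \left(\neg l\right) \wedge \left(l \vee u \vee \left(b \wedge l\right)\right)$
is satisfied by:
  {b: True, l: True}


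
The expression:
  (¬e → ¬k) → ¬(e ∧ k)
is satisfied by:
  {k: False, e: False}
  {e: True, k: False}
  {k: True, e: False}


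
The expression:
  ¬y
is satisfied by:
  {y: False}


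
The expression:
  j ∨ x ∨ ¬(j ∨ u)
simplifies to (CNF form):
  j ∨ x ∨ ¬u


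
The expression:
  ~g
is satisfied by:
  {g: False}


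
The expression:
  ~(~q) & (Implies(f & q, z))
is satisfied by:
  {q: True, z: True, f: False}
  {q: True, z: False, f: False}
  {q: True, f: True, z: True}


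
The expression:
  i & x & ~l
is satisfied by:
  {i: True, x: True, l: False}


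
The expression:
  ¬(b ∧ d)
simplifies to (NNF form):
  ¬b ∨ ¬d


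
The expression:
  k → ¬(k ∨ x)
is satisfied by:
  {k: False}


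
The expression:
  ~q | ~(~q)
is always true.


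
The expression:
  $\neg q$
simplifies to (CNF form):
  $\neg q$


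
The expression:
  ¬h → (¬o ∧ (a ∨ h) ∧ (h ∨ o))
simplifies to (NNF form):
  h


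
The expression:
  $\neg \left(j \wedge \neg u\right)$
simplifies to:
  $u \vee \neg j$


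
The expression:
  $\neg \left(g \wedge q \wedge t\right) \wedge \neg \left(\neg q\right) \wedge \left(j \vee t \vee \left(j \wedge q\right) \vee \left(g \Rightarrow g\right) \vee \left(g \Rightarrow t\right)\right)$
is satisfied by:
  {q: True, g: False, t: False}
  {t: True, q: True, g: False}
  {g: True, q: True, t: False}


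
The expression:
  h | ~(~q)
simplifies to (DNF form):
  h | q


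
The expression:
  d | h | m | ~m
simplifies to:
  True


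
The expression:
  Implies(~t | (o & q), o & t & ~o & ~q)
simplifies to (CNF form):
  t & (~o | ~q)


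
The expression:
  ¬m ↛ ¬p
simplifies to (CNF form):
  p ∧ ¬m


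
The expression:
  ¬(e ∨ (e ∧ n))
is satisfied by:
  {e: False}


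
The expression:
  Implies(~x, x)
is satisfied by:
  {x: True}


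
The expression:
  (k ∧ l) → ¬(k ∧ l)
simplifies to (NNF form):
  ¬k ∨ ¬l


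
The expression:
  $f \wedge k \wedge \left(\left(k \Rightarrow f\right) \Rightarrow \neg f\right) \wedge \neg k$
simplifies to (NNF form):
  $\text{False}$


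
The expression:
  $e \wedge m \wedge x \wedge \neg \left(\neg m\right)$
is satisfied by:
  {m: True, e: True, x: True}


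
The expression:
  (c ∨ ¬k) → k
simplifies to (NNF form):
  k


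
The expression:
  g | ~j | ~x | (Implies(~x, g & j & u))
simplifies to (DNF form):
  True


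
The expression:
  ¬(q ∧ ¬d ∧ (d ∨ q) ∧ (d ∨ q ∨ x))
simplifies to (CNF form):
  d ∨ ¬q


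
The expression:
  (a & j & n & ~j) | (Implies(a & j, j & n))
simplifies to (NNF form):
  n | ~a | ~j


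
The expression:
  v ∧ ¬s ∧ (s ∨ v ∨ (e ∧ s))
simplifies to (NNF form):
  v ∧ ¬s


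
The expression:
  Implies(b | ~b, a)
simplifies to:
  a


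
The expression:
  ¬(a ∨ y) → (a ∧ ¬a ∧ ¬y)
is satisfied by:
  {a: True, y: True}
  {a: True, y: False}
  {y: True, a: False}


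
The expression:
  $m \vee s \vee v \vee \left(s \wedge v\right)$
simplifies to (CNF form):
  $m \vee s \vee v$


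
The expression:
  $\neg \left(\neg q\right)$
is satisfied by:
  {q: True}


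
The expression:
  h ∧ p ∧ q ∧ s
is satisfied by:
  {h: True, p: True, s: True, q: True}


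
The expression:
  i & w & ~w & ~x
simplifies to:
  False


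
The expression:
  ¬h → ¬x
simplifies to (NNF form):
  h ∨ ¬x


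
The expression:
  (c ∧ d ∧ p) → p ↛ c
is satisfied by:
  {p: False, c: False, d: False}
  {d: True, p: False, c: False}
  {c: True, p: False, d: False}
  {d: True, c: True, p: False}
  {p: True, d: False, c: False}
  {d: True, p: True, c: False}
  {c: True, p: True, d: False}


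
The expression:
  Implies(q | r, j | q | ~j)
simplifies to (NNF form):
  True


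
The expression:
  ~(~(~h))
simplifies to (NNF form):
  ~h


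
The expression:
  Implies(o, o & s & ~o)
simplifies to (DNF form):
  ~o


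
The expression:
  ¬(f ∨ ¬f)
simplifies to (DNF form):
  False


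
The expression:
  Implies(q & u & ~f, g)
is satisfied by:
  {g: True, f: True, u: False, q: False}
  {g: True, f: False, u: False, q: False}
  {f: True, g: False, u: False, q: False}
  {g: False, f: False, u: False, q: False}
  {g: True, q: True, f: True, u: False}
  {g: True, q: True, f: False, u: False}
  {q: True, f: True, g: False, u: False}
  {q: True, g: False, f: False, u: False}
  {g: True, u: True, f: True, q: False}
  {g: True, u: True, f: False, q: False}
  {u: True, f: True, g: False, q: False}
  {u: True, g: False, f: False, q: False}
  {q: True, u: True, g: True, f: True}
  {q: True, u: True, g: True, f: False}
  {q: True, u: True, f: True, g: False}


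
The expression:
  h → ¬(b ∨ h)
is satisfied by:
  {h: False}


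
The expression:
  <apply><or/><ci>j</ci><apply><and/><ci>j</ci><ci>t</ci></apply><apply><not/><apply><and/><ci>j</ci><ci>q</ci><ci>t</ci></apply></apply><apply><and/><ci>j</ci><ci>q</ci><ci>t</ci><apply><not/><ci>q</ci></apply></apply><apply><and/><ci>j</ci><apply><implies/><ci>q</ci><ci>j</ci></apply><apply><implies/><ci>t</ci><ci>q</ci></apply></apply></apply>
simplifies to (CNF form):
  <true/>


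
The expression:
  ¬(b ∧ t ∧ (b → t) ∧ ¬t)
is always true.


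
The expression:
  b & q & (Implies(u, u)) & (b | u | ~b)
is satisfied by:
  {b: True, q: True}


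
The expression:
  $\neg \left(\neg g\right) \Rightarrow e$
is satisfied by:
  {e: True, g: False}
  {g: False, e: False}
  {g: True, e: True}


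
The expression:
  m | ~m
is always true.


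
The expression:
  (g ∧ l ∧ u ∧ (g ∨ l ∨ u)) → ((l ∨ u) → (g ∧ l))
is always true.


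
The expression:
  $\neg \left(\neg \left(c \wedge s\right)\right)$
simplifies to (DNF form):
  $c \wedge s$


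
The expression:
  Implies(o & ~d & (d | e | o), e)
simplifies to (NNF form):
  d | e | ~o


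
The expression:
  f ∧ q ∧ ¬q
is never true.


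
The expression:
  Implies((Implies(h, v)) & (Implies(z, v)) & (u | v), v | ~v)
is always true.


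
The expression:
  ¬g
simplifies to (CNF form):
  ¬g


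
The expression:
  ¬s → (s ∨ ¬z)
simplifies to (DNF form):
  s ∨ ¬z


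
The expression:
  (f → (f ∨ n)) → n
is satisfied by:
  {n: True}


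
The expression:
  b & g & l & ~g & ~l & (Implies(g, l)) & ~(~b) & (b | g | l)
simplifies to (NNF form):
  False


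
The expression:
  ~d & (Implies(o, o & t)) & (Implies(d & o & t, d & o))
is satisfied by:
  {t: True, d: False, o: False}
  {d: False, o: False, t: False}
  {t: True, o: True, d: False}


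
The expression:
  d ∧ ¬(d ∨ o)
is never true.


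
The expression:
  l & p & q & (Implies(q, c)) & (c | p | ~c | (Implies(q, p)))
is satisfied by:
  {c: True, p: True, q: True, l: True}


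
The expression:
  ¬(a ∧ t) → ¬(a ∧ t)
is always true.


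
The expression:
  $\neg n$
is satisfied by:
  {n: False}


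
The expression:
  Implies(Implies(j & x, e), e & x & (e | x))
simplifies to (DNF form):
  (e & x) | (j & x)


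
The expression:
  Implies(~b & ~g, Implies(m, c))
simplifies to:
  b | c | g | ~m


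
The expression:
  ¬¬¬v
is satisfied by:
  {v: False}


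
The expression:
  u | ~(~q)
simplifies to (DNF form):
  q | u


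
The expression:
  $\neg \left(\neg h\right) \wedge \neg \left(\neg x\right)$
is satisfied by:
  {h: True, x: True}


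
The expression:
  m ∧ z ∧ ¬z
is never true.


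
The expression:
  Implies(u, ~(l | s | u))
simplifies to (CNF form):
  ~u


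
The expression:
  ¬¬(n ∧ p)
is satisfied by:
  {p: True, n: True}


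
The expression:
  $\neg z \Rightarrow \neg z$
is always true.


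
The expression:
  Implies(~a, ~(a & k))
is always true.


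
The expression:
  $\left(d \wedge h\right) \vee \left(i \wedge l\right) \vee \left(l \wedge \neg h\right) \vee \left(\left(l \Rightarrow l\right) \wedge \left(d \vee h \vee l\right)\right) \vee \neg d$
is always true.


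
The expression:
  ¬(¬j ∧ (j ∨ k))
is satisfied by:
  {j: True, k: False}
  {k: False, j: False}
  {k: True, j: True}


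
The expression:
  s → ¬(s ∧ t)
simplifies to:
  ¬s ∨ ¬t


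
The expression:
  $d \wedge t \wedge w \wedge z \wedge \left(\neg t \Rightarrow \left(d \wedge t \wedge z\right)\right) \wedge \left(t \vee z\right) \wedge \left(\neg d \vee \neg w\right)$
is never true.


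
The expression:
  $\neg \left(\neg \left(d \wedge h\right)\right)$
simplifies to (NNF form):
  $d \wedge h$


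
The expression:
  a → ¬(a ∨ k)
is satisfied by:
  {a: False}


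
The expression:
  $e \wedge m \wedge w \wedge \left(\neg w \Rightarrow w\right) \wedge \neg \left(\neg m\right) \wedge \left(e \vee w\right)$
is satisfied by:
  {m: True, e: True, w: True}


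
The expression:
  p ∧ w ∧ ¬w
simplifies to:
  False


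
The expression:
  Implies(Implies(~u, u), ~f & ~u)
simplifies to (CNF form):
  ~u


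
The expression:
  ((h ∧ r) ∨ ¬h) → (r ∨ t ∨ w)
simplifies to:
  h ∨ r ∨ t ∨ w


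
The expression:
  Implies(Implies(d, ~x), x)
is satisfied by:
  {x: True}


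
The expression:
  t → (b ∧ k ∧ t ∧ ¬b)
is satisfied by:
  {t: False}


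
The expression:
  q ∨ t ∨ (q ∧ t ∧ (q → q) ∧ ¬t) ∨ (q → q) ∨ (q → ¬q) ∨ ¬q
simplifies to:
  True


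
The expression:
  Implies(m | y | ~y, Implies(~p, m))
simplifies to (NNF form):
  m | p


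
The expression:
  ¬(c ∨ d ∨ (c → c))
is never true.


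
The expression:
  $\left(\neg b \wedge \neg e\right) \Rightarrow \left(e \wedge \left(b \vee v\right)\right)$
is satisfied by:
  {b: True, e: True}
  {b: True, e: False}
  {e: True, b: False}


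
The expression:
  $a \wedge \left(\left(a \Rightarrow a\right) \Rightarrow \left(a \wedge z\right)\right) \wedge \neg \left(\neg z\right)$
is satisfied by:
  {a: True, z: True}


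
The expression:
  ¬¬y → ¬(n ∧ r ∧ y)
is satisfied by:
  {y: False, n: False, r: False}
  {r: True, y: False, n: False}
  {n: True, y: False, r: False}
  {r: True, n: True, y: False}
  {y: True, r: False, n: False}
  {r: True, y: True, n: False}
  {n: True, y: True, r: False}


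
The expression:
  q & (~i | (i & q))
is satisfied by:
  {q: True}


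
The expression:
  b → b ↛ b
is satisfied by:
  {b: False}


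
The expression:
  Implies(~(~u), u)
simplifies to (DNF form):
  True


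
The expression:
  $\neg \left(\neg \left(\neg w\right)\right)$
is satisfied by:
  {w: False}


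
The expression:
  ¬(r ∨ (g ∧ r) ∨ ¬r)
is never true.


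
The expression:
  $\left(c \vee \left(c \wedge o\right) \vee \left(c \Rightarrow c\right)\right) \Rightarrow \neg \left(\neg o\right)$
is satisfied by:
  {o: True}


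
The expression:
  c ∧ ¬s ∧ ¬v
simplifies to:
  c ∧ ¬s ∧ ¬v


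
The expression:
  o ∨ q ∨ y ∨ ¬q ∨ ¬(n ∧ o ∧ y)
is always true.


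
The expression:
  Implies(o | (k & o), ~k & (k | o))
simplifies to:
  ~k | ~o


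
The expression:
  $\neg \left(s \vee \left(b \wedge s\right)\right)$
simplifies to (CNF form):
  $\neg s$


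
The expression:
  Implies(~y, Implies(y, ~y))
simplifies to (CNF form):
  True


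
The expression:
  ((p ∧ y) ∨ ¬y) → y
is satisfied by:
  {y: True}


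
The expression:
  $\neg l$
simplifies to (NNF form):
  $\neg l$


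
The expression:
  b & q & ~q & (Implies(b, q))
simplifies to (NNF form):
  False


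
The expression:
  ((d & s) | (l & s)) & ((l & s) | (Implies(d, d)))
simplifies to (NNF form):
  s & (d | l)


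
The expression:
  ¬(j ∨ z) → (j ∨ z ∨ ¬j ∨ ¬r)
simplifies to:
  True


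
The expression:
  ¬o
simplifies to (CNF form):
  ¬o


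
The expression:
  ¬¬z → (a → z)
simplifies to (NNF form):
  True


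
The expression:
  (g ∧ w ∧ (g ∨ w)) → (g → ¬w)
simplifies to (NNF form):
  ¬g ∨ ¬w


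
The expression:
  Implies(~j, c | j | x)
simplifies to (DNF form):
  c | j | x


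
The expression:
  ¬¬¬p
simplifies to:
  ¬p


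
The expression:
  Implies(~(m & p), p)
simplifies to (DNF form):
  p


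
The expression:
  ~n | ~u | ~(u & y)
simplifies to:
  ~n | ~u | ~y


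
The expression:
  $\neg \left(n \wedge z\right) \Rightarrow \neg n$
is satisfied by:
  {z: True, n: False}
  {n: False, z: False}
  {n: True, z: True}


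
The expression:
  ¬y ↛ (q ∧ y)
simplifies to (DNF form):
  ¬y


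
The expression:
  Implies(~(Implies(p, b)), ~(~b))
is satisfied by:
  {b: True, p: False}
  {p: False, b: False}
  {p: True, b: True}


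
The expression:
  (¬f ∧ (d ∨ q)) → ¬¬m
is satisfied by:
  {m: True, f: True, q: False, d: False}
  {d: True, m: True, f: True, q: False}
  {m: True, f: True, q: True, d: False}
  {d: True, m: True, f: True, q: True}
  {m: True, q: False, f: False, d: False}
  {m: True, d: True, q: False, f: False}
  {m: True, q: True, f: False, d: False}
  {m: True, d: True, q: True, f: False}
  {f: True, d: False, q: False, m: False}
  {d: True, f: True, q: False, m: False}
  {f: True, q: True, d: False, m: False}
  {d: True, f: True, q: True, m: False}
  {d: False, q: False, f: False, m: False}


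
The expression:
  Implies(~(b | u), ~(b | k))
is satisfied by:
  {b: True, u: True, k: False}
  {b: True, k: False, u: False}
  {u: True, k: False, b: False}
  {u: False, k: False, b: False}
  {b: True, u: True, k: True}
  {b: True, k: True, u: False}
  {u: True, k: True, b: False}


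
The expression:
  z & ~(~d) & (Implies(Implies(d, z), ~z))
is never true.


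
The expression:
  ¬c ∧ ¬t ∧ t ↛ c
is never true.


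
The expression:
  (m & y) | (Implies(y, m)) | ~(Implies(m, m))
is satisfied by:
  {m: True, y: False}
  {y: False, m: False}
  {y: True, m: True}


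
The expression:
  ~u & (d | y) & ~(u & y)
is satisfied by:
  {y: True, d: True, u: False}
  {y: True, u: False, d: False}
  {d: True, u: False, y: False}


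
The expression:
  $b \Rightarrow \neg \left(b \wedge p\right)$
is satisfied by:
  {p: False, b: False}
  {b: True, p: False}
  {p: True, b: False}


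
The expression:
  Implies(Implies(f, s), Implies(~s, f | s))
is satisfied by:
  {s: True, f: True}
  {s: True, f: False}
  {f: True, s: False}


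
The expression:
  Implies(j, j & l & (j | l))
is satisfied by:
  {l: True, j: False}
  {j: False, l: False}
  {j: True, l: True}


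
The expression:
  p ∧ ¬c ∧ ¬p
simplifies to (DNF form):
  False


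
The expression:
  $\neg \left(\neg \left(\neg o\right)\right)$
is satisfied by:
  {o: False}


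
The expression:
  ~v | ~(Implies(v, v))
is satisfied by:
  {v: False}


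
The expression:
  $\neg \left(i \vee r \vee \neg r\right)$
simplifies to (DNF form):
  $\text{False}$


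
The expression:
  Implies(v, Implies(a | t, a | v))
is always true.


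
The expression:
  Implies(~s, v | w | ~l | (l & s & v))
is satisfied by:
  {s: True, v: True, w: True, l: False}
  {s: True, v: True, l: False, w: False}
  {s: True, w: True, l: False, v: False}
  {s: True, l: False, w: False, v: False}
  {v: True, w: True, l: False, s: False}
  {v: True, l: False, w: False, s: False}
  {w: True, v: False, l: False, s: False}
  {v: False, l: False, w: False, s: False}
  {v: True, s: True, l: True, w: True}
  {v: True, s: True, l: True, w: False}
  {s: True, l: True, w: True, v: False}
  {s: True, l: True, v: False, w: False}
  {w: True, l: True, v: True, s: False}
  {l: True, v: True, s: False, w: False}
  {l: True, w: True, s: False, v: False}


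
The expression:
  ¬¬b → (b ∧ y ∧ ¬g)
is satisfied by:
  {y: True, b: False, g: False}
  {y: False, b: False, g: False}
  {g: True, y: True, b: False}
  {g: True, y: False, b: False}
  {b: True, y: True, g: False}


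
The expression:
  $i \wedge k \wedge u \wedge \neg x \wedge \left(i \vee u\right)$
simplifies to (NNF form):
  $i \wedge k \wedge u \wedge \neg x$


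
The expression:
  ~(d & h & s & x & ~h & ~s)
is always true.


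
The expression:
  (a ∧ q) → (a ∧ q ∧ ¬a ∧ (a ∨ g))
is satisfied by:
  {q: False, a: False}
  {a: True, q: False}
  {q: True, a: False}


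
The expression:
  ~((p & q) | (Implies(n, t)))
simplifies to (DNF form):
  (n & ~p & ~t) | (n & ~q & ~t)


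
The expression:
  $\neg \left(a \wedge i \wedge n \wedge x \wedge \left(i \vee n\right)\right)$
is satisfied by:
  {x: False, n: False, i: False, a: False}
  {a: True, x: False, n: False, i: False}
  {i: True, x: False, n: False, a: False}
  {a: True, i: True, x: False, n: False}
  {n: True, a: False, x: False, i: False}
  {a: True, n: True, x: False, i: False}
  {i: True, n: True, a: False, x: False}
  {a: True, i: True, n: True, x: False}
  {x: True, i: False, n: False, a: False}
  {a: True, x: True, i: False, n: False}
  {i: True, x: True, a: False, n: False}
  {a: True, i: True, x: True, n: False}
  {n: True, x: True, i: False, a: False}
  {a: True, n: True, x: True, i: False}
  {i: True, n: True, x: True, a: False}


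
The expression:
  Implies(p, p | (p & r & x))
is always true.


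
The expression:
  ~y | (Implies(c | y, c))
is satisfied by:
  {c: True, y: False}
  {y: False, c: False}
  {y: True, c: True}


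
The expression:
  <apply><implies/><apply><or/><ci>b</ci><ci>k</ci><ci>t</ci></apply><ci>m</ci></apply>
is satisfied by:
  {m: True, t: False, k: False, b: False}
  {b: True, m: True, t: False, k: False}
  {m: True, k: True, t: False, b: False}
  {b: True, m: True, k: True, t: False}
  {m: True, t: True, k: False, b: False}
  {m: True, b: True, t: True, k: False}
  {m: True, k: True, t: True, b: False}
  {b: True, m: True, k: True, t: True}
  {b: False, t: False, k: False, m: False}


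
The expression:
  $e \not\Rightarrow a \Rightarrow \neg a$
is always true.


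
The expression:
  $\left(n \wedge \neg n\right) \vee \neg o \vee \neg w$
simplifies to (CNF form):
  $\neg o \vee \neg w$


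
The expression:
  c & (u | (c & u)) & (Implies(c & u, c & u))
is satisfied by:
  {c: True, u: True}


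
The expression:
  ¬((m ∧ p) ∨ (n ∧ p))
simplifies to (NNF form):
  (¬m ∧ ¬n) ∨ ¬p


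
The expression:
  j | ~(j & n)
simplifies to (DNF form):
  True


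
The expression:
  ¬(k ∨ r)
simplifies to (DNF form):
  ¬k ∧ ¬r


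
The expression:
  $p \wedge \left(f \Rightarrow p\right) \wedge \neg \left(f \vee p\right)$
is never true.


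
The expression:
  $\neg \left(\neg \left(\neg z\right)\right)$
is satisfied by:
  {z: False}


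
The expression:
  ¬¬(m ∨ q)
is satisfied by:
  {q: True, m: True}
  {q: True, m: False}
  {m: True, q: False}


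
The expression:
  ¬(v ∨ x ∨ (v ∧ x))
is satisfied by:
  {x: False, v: False}


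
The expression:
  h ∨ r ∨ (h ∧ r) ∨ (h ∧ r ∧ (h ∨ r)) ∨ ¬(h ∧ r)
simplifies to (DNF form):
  True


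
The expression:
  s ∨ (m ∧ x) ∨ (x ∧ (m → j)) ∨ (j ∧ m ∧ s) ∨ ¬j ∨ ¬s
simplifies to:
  True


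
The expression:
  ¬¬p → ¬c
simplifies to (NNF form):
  ¬c ∨ ¬p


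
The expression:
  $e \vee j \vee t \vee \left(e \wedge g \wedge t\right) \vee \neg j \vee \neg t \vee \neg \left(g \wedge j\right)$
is always true.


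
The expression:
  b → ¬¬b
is always true.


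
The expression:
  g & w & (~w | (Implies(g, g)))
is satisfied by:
  {w: True, g: True}


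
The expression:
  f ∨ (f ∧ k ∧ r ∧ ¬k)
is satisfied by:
  {f: True}


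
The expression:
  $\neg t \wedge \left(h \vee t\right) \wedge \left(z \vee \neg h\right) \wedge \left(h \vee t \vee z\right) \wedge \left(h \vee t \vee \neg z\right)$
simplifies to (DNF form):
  $h \wedge z \wedge \neg t$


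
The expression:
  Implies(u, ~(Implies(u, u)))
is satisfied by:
  {u: False}


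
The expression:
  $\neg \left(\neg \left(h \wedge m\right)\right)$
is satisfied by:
  {h: True, m: True}


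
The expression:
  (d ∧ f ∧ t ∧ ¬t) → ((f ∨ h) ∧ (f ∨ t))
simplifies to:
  True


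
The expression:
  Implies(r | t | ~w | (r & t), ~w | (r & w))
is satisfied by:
  {r: True, w: False, t: False}
  {w: False, t: False, r: False}
  {r: True, t: True, w: False}
  {t: True, w: False, r: False}
  {r: True, w: True, t: False}
  {w: True, r: False, t: False}
  {r: True, t: True, w: True}


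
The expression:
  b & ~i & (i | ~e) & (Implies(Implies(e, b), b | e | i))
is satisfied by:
  {b: True, i: False, e: False}


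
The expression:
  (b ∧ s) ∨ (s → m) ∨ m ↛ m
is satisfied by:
  {b: True, m: True, s: False}
  {b: True, s: False, m: False}
  {m: True, s: False, b: False}
  {m: False, s: False, b: False}
  {b: True, m: True, s: True}
  {b: True, s: True, m: False}
  {m: True, s: True, b: False}


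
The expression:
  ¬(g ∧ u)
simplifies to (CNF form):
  ¬g ∨ ¬u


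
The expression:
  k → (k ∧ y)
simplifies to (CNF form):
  y ∨ ¬k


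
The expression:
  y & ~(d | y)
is never true.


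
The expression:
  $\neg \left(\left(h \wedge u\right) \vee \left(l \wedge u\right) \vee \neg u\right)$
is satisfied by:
  {u: True, h: False, l: False}


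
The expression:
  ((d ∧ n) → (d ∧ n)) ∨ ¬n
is always true.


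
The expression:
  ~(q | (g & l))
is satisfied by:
  {q: False, l: False, g: False}
  {g: True, q: False, l: False}
  {l: True, q: False, g: False}


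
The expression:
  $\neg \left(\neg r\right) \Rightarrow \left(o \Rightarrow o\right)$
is always true.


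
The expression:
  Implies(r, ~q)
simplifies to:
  ~q | ~r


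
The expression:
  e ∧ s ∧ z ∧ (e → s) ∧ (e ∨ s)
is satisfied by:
  {z: True, e: True, s: True}


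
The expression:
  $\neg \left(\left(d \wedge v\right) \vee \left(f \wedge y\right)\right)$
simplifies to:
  $\left(\neg d \wedge \neg f\right) \vee \left(\neg d \wedge \neg y\right) \vee \left(\neg f \wedge \neg v\right) \vee \left(\neg v \wedge \neg y\right)$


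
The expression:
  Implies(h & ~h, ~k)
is always true.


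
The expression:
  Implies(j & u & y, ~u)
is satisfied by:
  {u: False, y: False, j: False}
  {j: True, u: False, y: False}
  {y: True, u: False, j: False}
  {j: True, y: True, u: False}
  {u: True, j: False, y: False}
  {j: True, u: True, y: False}
  {y: True, u: True, j: False}


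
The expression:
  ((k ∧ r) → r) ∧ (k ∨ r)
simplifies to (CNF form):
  k ∨ r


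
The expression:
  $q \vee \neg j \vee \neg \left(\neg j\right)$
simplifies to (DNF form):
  $\text{True}$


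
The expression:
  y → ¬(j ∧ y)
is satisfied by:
  {y: False, j: False}
  {j: True, y: False}
  {y: True, j: False}


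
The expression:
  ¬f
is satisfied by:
  {f: False}


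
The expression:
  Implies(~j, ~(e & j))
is always true.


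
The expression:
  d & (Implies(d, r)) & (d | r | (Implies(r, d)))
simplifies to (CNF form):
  d & r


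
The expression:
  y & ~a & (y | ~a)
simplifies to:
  y & ~a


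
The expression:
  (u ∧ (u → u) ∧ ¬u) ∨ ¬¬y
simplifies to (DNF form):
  y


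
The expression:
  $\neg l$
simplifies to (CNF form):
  $\neg l$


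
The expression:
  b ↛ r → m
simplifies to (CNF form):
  m ∨ r ∨ ¬b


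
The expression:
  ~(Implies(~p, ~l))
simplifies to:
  l & ~p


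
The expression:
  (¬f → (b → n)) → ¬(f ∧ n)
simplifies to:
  ¬f ∨ ¬n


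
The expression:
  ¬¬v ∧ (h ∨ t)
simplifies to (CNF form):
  v ∧ (h ∨ t)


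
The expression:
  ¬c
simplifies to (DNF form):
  ¬c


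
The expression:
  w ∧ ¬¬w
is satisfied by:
  {w: True}


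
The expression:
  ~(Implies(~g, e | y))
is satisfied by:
  {g: False, y: False, e: False}


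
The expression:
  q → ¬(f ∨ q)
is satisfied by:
  {q: False}


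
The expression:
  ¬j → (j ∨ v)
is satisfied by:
  {v: True, j: True}
  {v: True, j: False}
  {j: True, v: False}


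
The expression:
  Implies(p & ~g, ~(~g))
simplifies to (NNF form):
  g | ~p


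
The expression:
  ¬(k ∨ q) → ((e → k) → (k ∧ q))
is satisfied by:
  {k: True, q: True, e: True}
  {k: True, q: True, e: False}
  {k: True, e: True, q: False}
  {k: True, e: False, q: False}
  {q: True, e: True, k: False}
  {q: True, e: False, k: False}
  {e: True, q: False, k: False}


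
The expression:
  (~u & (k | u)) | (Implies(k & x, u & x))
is always true.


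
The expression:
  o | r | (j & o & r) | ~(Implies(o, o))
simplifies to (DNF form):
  o | r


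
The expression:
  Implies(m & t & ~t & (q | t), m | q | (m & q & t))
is always true.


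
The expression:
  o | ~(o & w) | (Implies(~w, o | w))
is always true.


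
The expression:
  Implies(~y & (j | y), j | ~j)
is always true.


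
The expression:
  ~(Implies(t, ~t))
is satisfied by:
  {t: True}


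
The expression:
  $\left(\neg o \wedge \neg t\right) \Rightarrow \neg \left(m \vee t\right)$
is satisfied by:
  {t: True, o: True, m: False}
  {t: True, o: False, m: False}
  {o: True, t: False, m: False}
  {t: False, o: False, m: False}
  {t: True, m: True, o: True}
  {t: True, m: True, o: False}
  {m: True, o: True, t: False}


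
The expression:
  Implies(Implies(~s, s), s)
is always true.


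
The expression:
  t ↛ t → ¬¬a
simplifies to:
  True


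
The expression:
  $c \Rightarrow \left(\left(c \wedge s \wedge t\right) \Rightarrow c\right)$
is always true.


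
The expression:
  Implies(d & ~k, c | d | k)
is always true.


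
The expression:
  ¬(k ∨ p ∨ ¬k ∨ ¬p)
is never true.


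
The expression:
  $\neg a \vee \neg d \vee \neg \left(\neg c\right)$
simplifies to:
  $c \vee \neg a \vee \neg d$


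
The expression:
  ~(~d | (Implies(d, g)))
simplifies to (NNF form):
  d & ~g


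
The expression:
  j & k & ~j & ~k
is never true.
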